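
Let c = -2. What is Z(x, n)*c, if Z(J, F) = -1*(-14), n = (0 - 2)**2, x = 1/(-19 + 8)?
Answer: -28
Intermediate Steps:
x = -1/11 (x = 1/(-11) = -1/11 ≈ -0.090909)
n = 4 (n = (-2)**2 = 4)
Z(J, F) = 14
Z(x, n)*c = 14*(-2) = -28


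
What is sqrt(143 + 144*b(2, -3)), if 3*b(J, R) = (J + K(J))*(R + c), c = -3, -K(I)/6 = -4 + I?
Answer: I*sqrt(3889) ≈ 62.362*I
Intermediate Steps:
K(I) = 24 - 6*I (K(I) = -6*(-4 + I) = 24 - 6*I)
b(J, R) = (-3 + R)*(24 - 5*J)/3 (b(J, R) = ((J + (24 - 6*J))*(R - 3))/3 = ((24 - 5*J)*(-3 + R))/3 = ((-3 + R)*(24 - 5*J))/3 = (-3 + R)*(24 - 5*J)/3)
sqrt(143 + 144*b(2, -3)) = sqrt(143 + 144*(-24 + 5*2 + 8*(-3) - 5/3*2*(-3))) = sqrt(143 + 144*(-24 + 10 - 24 + 10)) = sqrt(143 + 144*(-28)) = sqrt(143 - 4032) = sqrt(-3889) = I*sqrt(3889)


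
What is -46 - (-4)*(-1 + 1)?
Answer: -46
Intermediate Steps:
-46 - (-4)*(-1 + 1) = -46 - (-4)*0 = -46 - 1*0 = -46 + 0 = -46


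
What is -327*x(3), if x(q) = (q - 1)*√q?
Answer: -654*√3 ≈ -1132.8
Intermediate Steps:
x(q) = √q*(-1 + q) (x(q) = (-1 + q)*√q = √q*(-1 + q))
-327*x(3) = -327*√3*(-1 + 3) = -327*√3*2 = -654*√3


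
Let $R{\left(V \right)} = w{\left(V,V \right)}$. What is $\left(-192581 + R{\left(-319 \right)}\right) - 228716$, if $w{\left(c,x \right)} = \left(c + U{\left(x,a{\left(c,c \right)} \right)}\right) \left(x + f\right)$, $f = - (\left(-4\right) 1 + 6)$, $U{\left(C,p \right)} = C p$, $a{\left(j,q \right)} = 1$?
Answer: $-216499$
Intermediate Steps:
$f = -2$ ($f = - (-4 + 6) = \left(-1\right) 2 = -2$)
$w{\left(c,x \right)} = \left(-2 + x\right) \left(c + x\right)$ ($w{\left(c,x \right)} = \left(c + x 1\right) \left(x - 2\right) = \left(c + x\right) \left(-2 + x\right) = \left(-2 + x\right) \left(c + x\right)$)
$R{\left(V \right)} = - 4 V + 2 V^{2}$ ($R{\left(V \right)} = V^{2} - 2 V - 2 V + V V = V^{2} - 2 V - 2 V + V^{2} = - 4 V + 2 V^{2}$)
$\left(-192581 + R{\left(-319 \right)}\right) - 228716 = \left(-192581 + 2 \left(-319\right) \left(-2 - 319\right)\right) - 228716 = \left(-192581 + 2 \left(-319\right) \left(-321\right)\right) - 228716 = \left(-192581 + 204798\right) - 228716 = 12217 - 228716 = -216499$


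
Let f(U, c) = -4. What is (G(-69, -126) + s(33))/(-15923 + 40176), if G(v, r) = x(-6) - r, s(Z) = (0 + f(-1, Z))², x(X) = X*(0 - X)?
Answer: 106/24253 ≈ 0.0043706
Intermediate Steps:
x(X) = -X² (x(X) = X*(-X) = -X²)
s(Z) = 16 (s(Z) = (0 - 4)² = (-4)² = 16)
G(v, r) = -36 - r (G(v, r) = -1*(-6)² - r = -1*36 - r = -36 - r)
(G(-69, -126) + s(33))/(-15923 + 40176) = ((-36 - 1*(-126)) + 16)/(-15923 + 40176) = ((-36 + 126) + 16)/24253 = (90 + 16)*(1/24253) = 106*(1/24253) = 106/24253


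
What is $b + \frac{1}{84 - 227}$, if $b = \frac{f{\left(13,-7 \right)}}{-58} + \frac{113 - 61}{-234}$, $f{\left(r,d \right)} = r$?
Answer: $- \frac{33841}{74646} \approx -0.45335$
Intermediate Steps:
$b = - \frac{233}{522}$ ($b = \frac{13}{-58} + \frac{113 - 61}{-234} = 13 \left(- \frac{1}{58}\right) + 52 \left(- \frac{1}{234}\right) = - \frac{13}{58} - \frac{2}{9} = - \frac{233}{522} \approx -0.44636$)
$b + \frac{1}{84 - 227} = - \frac{233}{522} + \frac{1}{84 - 227} = - \frac{233}{522} + \frac{1}{-143} = - \frac{233}{522} - \frac{1}{143} = - \frac{33841}{74646}$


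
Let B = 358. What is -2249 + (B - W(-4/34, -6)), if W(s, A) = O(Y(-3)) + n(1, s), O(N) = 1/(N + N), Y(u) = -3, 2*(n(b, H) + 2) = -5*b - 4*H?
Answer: -96215/51 ≈ -1886.6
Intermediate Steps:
n(b, H) = -2 - 2*H - 5*b/2 (n(b, H) = -2 + (-5*b - 4*H)/2 = -2 + (-2*H - 5*b/2) = -2 - 2*H - 5*b/2)
O(N) = 1/(2*N)
W(s, A) = -14/3 - 2*s (W(s, A) = (½)/(-3) + (-2 - 2*s - 5/2*1) = (½)*(-⅓) + (-2 - 2*s - 5/2) = -⅙ + (-9/2 - 2*s) = -14/3 - 2*s)
-2249 + (B - W(-4/34, -6)) = -2249 + (358 - (-14/3 - (-8)/34)) = -2249 + (358 - (-14/3 - 2*(-2/17))) = -2249 + (358 - (-14/3 + 4/17)) = -2249 + (358 - 1*(-226/51)) = -2249 + (358 + 226/51) = -2249 + 18484/51 = -96215/51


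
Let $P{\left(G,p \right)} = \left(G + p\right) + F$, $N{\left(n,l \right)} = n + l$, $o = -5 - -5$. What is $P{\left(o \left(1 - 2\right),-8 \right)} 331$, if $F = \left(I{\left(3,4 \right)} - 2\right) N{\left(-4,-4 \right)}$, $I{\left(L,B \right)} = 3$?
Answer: $-5296$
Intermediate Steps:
$o = 0$ ($o = -5 + 5 = 0$)
$N{\left(n,l \right)} = l + n$
$F = -8$ ($F = \left(3 - 2\right) \left(-4 - 4\right) = 1 \left(-8\right) = -8$)
$P{\left(G,p \right)} = -8 + G + p$ ($P{\left(G,p \right)} = \left(G + p\right) - 8 = -8 + G + p$)
$P{\left(o \left(1 - 2\right),-8 \right)} 331 = \left(-8 + 0 \left(1 - 2\right) - 8\right) 331 = \left(-8 + 0 \left(-1\right) - 8\right) 331 = \left(-8 + 0 - 8\right) 331 = \left(-16\right) 331 = -5296$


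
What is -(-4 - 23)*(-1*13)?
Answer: -351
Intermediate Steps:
-(-4 - 23)*(-1*13) = -(-27)*(-13) = -1*351 = -351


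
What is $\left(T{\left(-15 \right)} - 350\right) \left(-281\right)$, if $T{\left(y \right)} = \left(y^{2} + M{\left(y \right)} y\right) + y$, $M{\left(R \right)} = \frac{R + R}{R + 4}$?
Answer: $\frac{559190}{11} \approx 50835.0$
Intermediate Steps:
$M{\left(R \right)} = \frac{2 R}{4 + R}$
$T{\left(y \right)} = y + y^{2} + \frac{2 y^{2}}{4 + y}$ ($T{\left(y \right)} = \left(y^{2} + \frac{2 y}{4 + y} y\right) + y = \left(y^{2} + \frac{2 y^{2}}{4 + y}\right) + y = y + y^{2} + \frac{2 y^{2}}{4 + y}$)
$\left(T{\left(-15 \right)} - 350\right) \left(-281\right) = \left(- \frac{15 \left(4 + \left(-15\right)^{2} + 7 \left(-15\right)\right)}{4 - 15} - 350\right) \left(-281\right) = \left(- \frac{15 \left(4 + 225 - 105\right)}{-11} - 350\right) \left(-281\right) = \left(\left(-15\right) \left(- \frac{1}{11}\right) 124 - 350\right) \left(-281\right) = \left(\frac{1860}{11} - 350\right) \left(-281\right) = \left(- \frac{1990}{11}\right) \left(-281\right) = \frac{559190}{11}$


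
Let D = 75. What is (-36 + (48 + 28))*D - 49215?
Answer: -46215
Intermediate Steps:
(-36 + (48 + 28))*D - 49215 = (-36 + (48 + 28))*75 - 49215 = (-36 + 76)*75 - 49215 = 40*75 - 49215 = 3000 - 49215 = -46215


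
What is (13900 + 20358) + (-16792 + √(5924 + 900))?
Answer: 17466 + 2*√1706 ≈ 17549.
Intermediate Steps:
(13900 + 20358) + (-16792 + √(5924 + 900)) = 34258 + (-16792 + √6824) = 34258 + (-16792 + 2*√1706) = 17466 + 2*√1706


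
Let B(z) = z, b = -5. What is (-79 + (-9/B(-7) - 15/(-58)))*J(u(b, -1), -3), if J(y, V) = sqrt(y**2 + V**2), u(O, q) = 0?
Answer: -94341/406 ≈ -232.37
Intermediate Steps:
J(y, V) = sqrt(V**2 + y**2)
(-79 + (-9/B(-7) - 15/(-58)))*J(u(b, -1), -3) = (-79 + (-9/(-7) - 15/(-58)))*sqrt((-3)**2 + 0**2) = (-79 + (-9*(-1/7) - 15*(-1/58)))*sqrt(9 + 0) = (-79 + (9/7 + 15/58))*sqrt(9) = (-79 + 627/406)*3 = -31447/406*3 = -94341/406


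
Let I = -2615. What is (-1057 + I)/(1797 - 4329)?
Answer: 306/211 ≈ 1.4502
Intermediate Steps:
(-1057 + I)/(1797 - 4329) = (-1057 - 2615)/(1797 - 4329) = -3672/(-2532) = -3672*(-1/2532) = 306/211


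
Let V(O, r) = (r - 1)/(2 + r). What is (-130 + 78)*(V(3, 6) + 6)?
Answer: -689/2 ≈ -344.50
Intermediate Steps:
V(O, r) = (-1 + r)/(2 + r)
(-130 + 78)*(V(3, 6) + 6) = (-130 + 78)*((-1 + 6)/(2 + 6) + 6) = -52*(5/8 + 6) = -52*53/8 = -689/2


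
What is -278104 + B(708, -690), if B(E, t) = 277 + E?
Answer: -277119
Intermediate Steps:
-278104 + B(708, -690) = -278104 + (277 + 708) = -278104 + 985 = -277119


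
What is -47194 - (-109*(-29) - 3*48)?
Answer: -50211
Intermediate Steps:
-47194 - (-109*(-29) - 3*48) = -47194 - (3161 - 144) = -47194 - 1*3017 = -47194 - 3017 = -50211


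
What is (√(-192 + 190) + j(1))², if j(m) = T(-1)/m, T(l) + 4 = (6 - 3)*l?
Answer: (7 - I*√2)² ≈ 47.0 - 19.799*I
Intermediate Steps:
T(l) = -4 + 3*l (T(l) = -4 + (6 - 3)*l = -4 + 3*l)
j(m) = -7/m (j(m) = (-4 + 3*(-1))/m = (-4 - 3)/m = -7/m)
(√(-192 + 190) + j(1))² = (√(-192 + 190) - 7/1)² = (√(-2) - 7*1)² = (I*√2 - 7)² = (-7 + I*√2)²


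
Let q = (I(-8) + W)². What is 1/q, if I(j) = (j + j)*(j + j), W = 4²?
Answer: 1/73984 ≈ 1.3516e-5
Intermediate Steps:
W = 16
I(j) = 4*j² (I(j) = (2*j)*(2*j) = 4*j²)
q = 73984 (q = (4*(-8)² + 16)² = (4*64 + 16)² = (256 + 16)² = 272² = 73984)
1/q = 1/73984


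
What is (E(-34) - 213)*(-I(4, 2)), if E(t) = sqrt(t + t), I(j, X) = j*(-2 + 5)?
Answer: 2556 - 24*I*sqrt(17) ≈ 2556.0 - 98.955*I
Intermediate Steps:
I(j, X) = 3*j (I(j, X) = j*3 = 3*j)
E(t) = sqrt(2)*sqrt(t) (E(t) = sqrt(2*t) = sqrt(2)*sqrt(t))
(E(-34) - 213)*(-I(4, 2)) = (sqrt(2)*sqrt(-34) - 213)*(-3*4) = (sqrt(2)*(I*sqrt(34)) - 213)*(-1*12) = (2*I*sqrt(17) - 213)*(-12) = (-213 + 2*I*sqrt(17))*(-12) = 2556 - 24*I*sqrt(17)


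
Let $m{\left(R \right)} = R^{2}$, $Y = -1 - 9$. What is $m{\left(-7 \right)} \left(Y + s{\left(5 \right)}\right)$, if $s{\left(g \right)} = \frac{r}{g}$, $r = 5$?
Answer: $-441$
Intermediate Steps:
$Y = -10$
$s{\left(g \right)} = \frac{5}{g}$
$m{\left(-7 \right)} \left(Y + s{\left(5 \right)}\right) = \left(-7\right)^{2} \left(-10 + \frac{5}{5}\right) = 49 \left(-10 + 5 \cdot \frac{1}{5}\right) = 49 \left(-10 + 1\right) = 49 \left(-9\right) = -441$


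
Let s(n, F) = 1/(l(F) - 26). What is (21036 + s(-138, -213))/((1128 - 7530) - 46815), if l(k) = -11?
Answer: -778331/1969029 ≈ -0.39529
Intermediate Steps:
s(n, F) = -1/37 (s(n, F) = 1/(-11 - 26) = 1/(-37) = -1/37)
(21036 + s(-138, -213))/((1128 - 7530) - 46815) = (21036 - 1/37)/((1128 - 7530) - 46815) = 778331/(37*(-6402 - 46815)) = (778331/37)/(-53217) = (778331/37)*(-1/53217) = -778331/1969029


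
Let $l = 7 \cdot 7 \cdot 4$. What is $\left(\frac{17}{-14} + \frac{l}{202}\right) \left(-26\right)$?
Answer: $\frac{4485}{707} \approx 6.3437$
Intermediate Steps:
$l = 196$ ($l = 49 \cdot 4 = 196$)
$\left(\frac{17}{-14} + \frac{l}{202}\right) \left(-26\right) = \left(\frac{17}{-14} + \frac{196}{202}\right) \left(-26\right) = \left(17 \left(- \frac{1}{14}\right) + 196 \cdot \frac{1}{202}\right) \left(-26\right) = \left(- \frac{17}{14} + \frac{98}{101}\right) \left(-26\right) = \left(- \frac{345}{1414}\right) \left(-26\right) = \frac{4485}{707}$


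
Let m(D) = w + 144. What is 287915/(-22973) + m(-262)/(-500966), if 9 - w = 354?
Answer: -144231008317/11508691918 ≈ -12.532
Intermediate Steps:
w = -345 (w = 9 - 1*354 = 9 - 354 = -345)
m(D) = -201 (m(D) = -345 + 144 = -201)
287915/(-22973) + m(-262)/(-500966) = 287915/(-22973) - 201/(-500966) = 287915*(-1/22973) - 201*(-1/500966) = -287915/22973 + 201/500966 = -144231008317/11508691918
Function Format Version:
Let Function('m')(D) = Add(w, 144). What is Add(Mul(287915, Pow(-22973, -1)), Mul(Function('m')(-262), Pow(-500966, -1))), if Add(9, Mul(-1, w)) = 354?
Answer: Rational(-144231008317, 11508691918) ≈ -12.532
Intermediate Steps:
w = -345 (w = Add(9, Mul(-1, 354)) = Add(9, -354) = -345)
Function('m')(D) = -201 (Function('m')(D) = Add(-345, 144) = -201)
Add(Mul(287915, Pow(-22973, -1)), Mul(Function('m')(-262), Pow(-500966, -1))) = Add(Mul(287915, Pow(-22973, -1)), Mul(-201, Pow(-500966, -1))) = Add(Mul(287915, Rational(-1, 22973)), Mul(-201, Rational(-1, 500966))) = Add(Rational(-287915, 22973), Rational(201, 500966)) = Rational(-144231008317, 11508691918)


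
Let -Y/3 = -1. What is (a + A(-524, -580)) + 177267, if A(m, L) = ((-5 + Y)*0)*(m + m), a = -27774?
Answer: 149493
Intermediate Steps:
Y = 3 (Y = -3*(-1) = 3)
A(m, L) = 0 (A(m, L) = ((-5 + 3)*0)*(m + m) = (-2*0)*(2*m) = 0*(2*m) = 0)
(a + A(-524, -580)) + 177267 = (-27774 + 0) + 177267 = -27774 + 177267 = 149493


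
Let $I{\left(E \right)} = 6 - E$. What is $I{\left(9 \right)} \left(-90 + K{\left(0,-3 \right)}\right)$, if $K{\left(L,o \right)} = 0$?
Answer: $270$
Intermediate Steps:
$I{\left(9 \right)} \left(-90 + K{\left(0,-3 \right)}\right) = \left(6 - 9\right) \left(-90 + 0\right) = \left(6 - 9\right) \left(-90\right) = \left(-3\right) \left(-90\right) = 270$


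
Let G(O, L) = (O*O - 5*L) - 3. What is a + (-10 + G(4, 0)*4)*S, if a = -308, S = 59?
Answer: 2170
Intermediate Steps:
G(O, L) = -3 + O**2 - 5*L (G(O, L) = (O**2 - 5*L) - 3 = -3 + O**2 - 5*L)
a + (-10 + G(4, 0)*4)*S = -308 + (-10 + (-3 + 4**2 - 5*0)*4)*59 = -308 + (-10 + (-3 + 16 + 0)*4)*59 = -308 + (-10 + 13*4)*59 = -308 + (-10 + 52)*59 = -308 + 42*59 = -308 + 2478 = 2170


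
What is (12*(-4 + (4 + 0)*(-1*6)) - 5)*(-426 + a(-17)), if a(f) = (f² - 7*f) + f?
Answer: 11935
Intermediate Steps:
a(f) = f² - 6*f
(12*(-4 + (4 + 0)*(-1*6)) - 5)*(-426 + a(-17)) = (12*(-4 + (4 + 0)*(-1*6)) - 5)*(-426 - 17*(-6 - 17)) = (12*(-4 + 4*(-6)) - 5)*(-426 - 17*(-23)) = (12*(-4 - 24) - 5)*(-426 + 391) = (12*(-28) - 5)*(-35) = (-336 - 5)*(-35) = -341*(-35) = 11935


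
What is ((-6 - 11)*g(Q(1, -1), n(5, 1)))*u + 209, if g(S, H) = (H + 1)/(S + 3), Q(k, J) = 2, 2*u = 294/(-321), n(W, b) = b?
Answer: 113481/535 ≈ 212.11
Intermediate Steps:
u = -49/107 (u = (294/(-321))/2 = (294*(-1/321))/2 = (½)*(-98/107) = -49/107 ≈ -0.45794)
g(S, H) = (1 + H)/(3 + S)
((-6 - 11)*g(Q(1, -1), n(5, 1)))*u + 209 = ((-6 - 11)*((1 + 1)/(3 + 2)))*(-49/107) + 209 = -17*2/5*(-49/107) + 209 = -17*⅖*(-49/107) + 209 = -34/5*(-49/107) + 209 = 1666/535 + 209 = 113481/535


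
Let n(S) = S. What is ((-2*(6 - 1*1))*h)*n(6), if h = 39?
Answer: -2340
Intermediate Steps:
((-2*(6 - 1*1))*h)*n(6) = (-2*(6 - 1*1)*39)*6 = (-2*(6 - 1)*39)*6 = (-2*5*39)*6 = -10*39*6 = -390*6 = -2340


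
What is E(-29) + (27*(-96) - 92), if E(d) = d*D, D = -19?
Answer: -2133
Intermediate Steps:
E(d) = -19*d (E(d) = d*(-19) = -19*d)
E(-29) + (27*(-96) - 92) = -19*(-29) + (27*(-96) - 92) = 551 + (-2592 - 92) = 551 - 2684 = -2133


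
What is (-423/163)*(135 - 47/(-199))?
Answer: -11383776/32437 ≈ -350.95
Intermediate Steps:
(-423/163)*(135 - 47/(-199)) = (-423*1/163)*(135 - 47*(-1/199)) = -423*(135 + 47/199)/163 = -423/163*26912/199 = -11383776/32437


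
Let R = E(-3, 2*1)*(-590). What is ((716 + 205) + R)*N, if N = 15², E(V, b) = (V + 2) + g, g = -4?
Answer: 870975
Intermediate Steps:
E(V, b) = -2 + V (E(V, b) = (V + 2) - 4 = (2 + V) - 4 = -2 + V)
R = 2950 (R = (-2 - 3)*(-590) = -5*(-590) = 2950)
N = 225
((716 + 205) + R)*N = ((716 + 205) + 2950)*225 = (921 + 2950)*225 = 3871*225 = 870975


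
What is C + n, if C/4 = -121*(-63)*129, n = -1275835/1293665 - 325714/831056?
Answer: 422890166984097875/107510806024 ≈ 3.9335e+6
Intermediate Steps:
n = -148165513357/107510806024 (n = -1275835*1/1293665 - 325714*1/831056 = -255167/258733 - 162857/415528 = -148165513357/107510806024 ≈ -1.3781)
C = 3933468 (C = 4*(-121*(-63)*129) = 4*(7623*129) = 4*983367 = 3933468)
C + n = 3933468 - 148165513357/107510806024 = 422890166984097875/107510806024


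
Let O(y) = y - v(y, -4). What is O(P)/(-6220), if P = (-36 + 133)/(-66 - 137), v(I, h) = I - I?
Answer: 97/1262660 ≈ 7.6822e-5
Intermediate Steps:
v(I, h) = 0
P = -97/203 (P = 97/(-203) = 97*(-1/203) = -97/203 ≈ -0.47783)
O(y) = y (O(y) = y - 1*0 = y + 0 = y)
O(P)/(-6220) = -97/203/(-6220) = -97/203*(-1/6220) = 97/1262660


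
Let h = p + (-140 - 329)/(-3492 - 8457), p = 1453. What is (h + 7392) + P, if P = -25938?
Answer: -29177684/1707 ≈ -17093.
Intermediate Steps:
h = 2480338/1707 (h = 1453 + (-140 - 329)/(-3492 - 8457) = 1453 - 469/(-11949) = 1453 - 469*(-1/11949) = 1453 + 67/1707 = 2480338/1707 ≈ 1453.0)
(h + 7392) + P = (2480338/1707 + 7392) - 25938 = 15098482/1707 - 25938 = -29177684/1707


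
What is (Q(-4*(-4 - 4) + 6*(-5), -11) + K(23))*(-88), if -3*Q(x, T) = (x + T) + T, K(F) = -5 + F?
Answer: -6512/3 ≈ -2170.7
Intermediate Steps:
Q(x, T) = -2*T/3 - x/3 (Q(x, T) = -((x + T) + T)/3 = -((T + x) + T)/3 = -(x + 2*T)/3 = -2*T/3 - x/3)
(Q(-4*(-4 - 4) + 6*(-5), -11) + K(23))*(-88) = ((-⅔*(-11) - (-4*(-4 - 4) + 6*(-5))/3) + (-5 + 23))*(-88) = ((22/3 - (-4*(-8) - 30)/3) + 18)*(-88) = ((22/3 - (32 - 30)/3) + 18)*(-88) = ((22/3 - ⅓*2) + 18)*(-88) = ((22/3 - ⅔) + 18)*(-88) = (20/3 + 18)*(-88) = (74/3)*(-88) = -6512/3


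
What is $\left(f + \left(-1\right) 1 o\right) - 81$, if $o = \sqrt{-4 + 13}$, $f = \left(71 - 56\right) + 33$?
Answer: $-36$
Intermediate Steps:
$f = 48$ ($f = 15 + 33 = 48$)
$o = 3$ ($o = \sqrt{9} = 3$)
$\left(f + \left(-1\right) 1 o\right) - 81 = \left(48 + \left(-1\right) 1 \cdot 3\right) - 81 = \left(48 - 3\right) - 81 = 45 - 81 = -36$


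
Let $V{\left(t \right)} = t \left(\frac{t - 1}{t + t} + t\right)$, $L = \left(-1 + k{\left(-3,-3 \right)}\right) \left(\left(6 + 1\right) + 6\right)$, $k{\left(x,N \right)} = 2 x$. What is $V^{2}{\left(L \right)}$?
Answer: $67815225$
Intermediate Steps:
$L = -91$ ($L = \left(-1 + 2 \left(-3\right)\right) \left(\left(6 + 1\right) + 6\right) = \left(-1 - 6\right) \left(7 + 6\right) = \left(-7\right) 13 = -91$)
$V{\left(t \right)} = t \left(t + \frac{-1 + t}{2 t}\right)$ ($V{\left(t \right)} = t \left(\frac{-1 + t}{2 t} + t\right) = t \left(t + \frac{-1 + t}{2 t}\right)$)
$V^{2}{\left(L \right)} = \left(- \frac{1}{2} + \left(-91\right)^{2} + \frac{1}{2} \left(-91\right)\right)^{2} = \left(- \frac{1}{2} + 8281 - \frac{91}{2}\right)^{2} = 8235^{2} = 67815225$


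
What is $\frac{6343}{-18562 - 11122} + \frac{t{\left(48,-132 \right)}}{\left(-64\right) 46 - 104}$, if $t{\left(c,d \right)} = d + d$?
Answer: $- \frac{479037}{3769868} \approx -0.12707$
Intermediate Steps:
$t{\left(c,d \right)} = 2 d$
$\frac{6343}{-18562 - 11122} + \frac{t{\left(48,-132 \right)}}{\left(-64\right) 46 - 104} = \frac{6343}{-18562 - 11122} + \frac{2 \left(-132\right)}{\left(-64\right) 46 - 104} = \frac{6343}{-18562 - 11122} - \frac{264}{-2944 - 104} = \frac{6343}{-29684} - \frac{264}{-3048} = 6343 \left(- \frac{1}{29684}\right) - - \frac{11}{127} = - \frac{6343}{29684} + \frac{11}{127} = - \frac{479037}{3769868}$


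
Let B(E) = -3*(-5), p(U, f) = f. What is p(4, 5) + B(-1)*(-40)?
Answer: -595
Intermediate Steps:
B(E) = 15
p(4, 5) + B(-1)*(-40) = 5 + 15*(-40) = 5 - 600 = -595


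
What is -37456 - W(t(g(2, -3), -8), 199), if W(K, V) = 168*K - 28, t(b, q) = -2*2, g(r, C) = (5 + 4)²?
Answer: -36756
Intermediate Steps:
g(r, C) = 81 (g(r, C) = 9² = 81)
t(b, q) = -4
W(K, V) = -28 + 168*K
-37456 - W(t(g(2, -3), -8), 199) = -37456 - (-28 + 168*(-4)) = -37456 - (-28 - 672) = -37456 - 1*(-700) = -37456 + 700 = -36756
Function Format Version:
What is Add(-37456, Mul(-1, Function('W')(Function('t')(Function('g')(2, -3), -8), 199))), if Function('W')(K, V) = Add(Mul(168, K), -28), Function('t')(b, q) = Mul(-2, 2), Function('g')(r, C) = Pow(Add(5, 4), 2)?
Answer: -36756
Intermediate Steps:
Function('g')(r, C) = 81 (Function('g')(r, C) = Pow(9, 2) = 81)
Function('t')(b, q) = -4
Function('W')(K, V) = Add(-28, Mul(168, K))
Add(-37456, Mul(-1, Function('W')(Function('t')(Function('g')(2, -3), -8), 199))) = Add(-37456, Mul(-1, Add(-28, Mul(168, -4)))) = Add(-37456, Mul(-1, Add(-28, -672))) = Add(-37456, Mul(-1, -700)) = Add(-37456, 700) = -36756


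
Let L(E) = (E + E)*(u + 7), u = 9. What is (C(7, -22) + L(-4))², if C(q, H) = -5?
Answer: 17689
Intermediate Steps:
L(E) = 32*E (L(E) = (E + E)*(9 + 7) = (2*E)*16 = 32*E)
(C(7, -22) + L(-4))² = (-5 + 32*(-4))² = (-5 - 128)² = (-133)² = 17689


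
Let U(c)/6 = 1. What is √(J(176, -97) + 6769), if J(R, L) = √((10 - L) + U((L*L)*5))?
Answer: √(6769 + √113) ≈ 82.339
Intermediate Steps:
U(c) = 6 (U(c) = 6*1 = 6)
J(R, L) = √(16 - L) (J(R, L) = √((10 - L) + 6) = √(16 - L))
√(J(176, -97) + 6769) = √(√(16 - 1*(-97)) + 6769) = √(√(16 + 97) + 6769) = √(√113 + 6769) = √(6769 + √113)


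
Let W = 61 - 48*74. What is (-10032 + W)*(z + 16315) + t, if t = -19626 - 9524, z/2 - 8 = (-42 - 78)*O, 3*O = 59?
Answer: -157044703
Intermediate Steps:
O = 59/3 (O = (⅓)*59 = 59/3 ≈ 19.667)
z = -4704 (z = 16 + 2*((-42 - 78)*(59/3)) = 16 + 2*(-120*59/3) = 16 + 2*(-2360) = 16 - 4720 = -4704)
W = -3491 (W = 61 - 3552 = -3491)
t = -29150
(-10032 + W)*(z + 16315) + t = (-10032 - 3491)*(-4704 + 16315) - 29150 = -13523*11611 - 29150 = -157015553 - 29150 = -157044703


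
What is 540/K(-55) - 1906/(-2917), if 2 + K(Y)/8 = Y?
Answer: -58837/110846 ≈ -0.53080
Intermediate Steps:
K(Y) = -16 + 8*Y
540/K(-55) - 1906/(-2917) = 540/(-16 + 8*(-55)) - 1906/(-2917) = 540/(-16 - 440) - 1906*(-1/2917) = 540/(-456) + 1906/2917 = 540*(-1/456) + 1906/2917 = -45/38 + 1906/2917 = -58837/110846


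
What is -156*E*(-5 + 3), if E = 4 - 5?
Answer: -312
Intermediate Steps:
E = -1
-156*E*(-5 + 3) = -(-156)*(-5 + 3) = -(-156)*(-2) = -156*2 = -312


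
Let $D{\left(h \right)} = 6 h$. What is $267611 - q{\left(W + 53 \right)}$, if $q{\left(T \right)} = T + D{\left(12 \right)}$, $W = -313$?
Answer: $267799$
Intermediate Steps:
$q{\left(T \right)} = 72 + T$ ($q{\left(T \right)} = T + 6 \cdot 12 = T + 72 = 72 + T$)
$267611 - q{\left(W + 53 \right)} = 267611 - \left(72 + \left(-313 + 53\right)\right) = 267611 - \left(72 - 260\right) = 267611 - -188 = 267611 + 188 = 267799$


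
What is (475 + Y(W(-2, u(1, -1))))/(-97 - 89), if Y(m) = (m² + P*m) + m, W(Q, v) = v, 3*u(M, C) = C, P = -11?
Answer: -2153/837 ≈ -2.5723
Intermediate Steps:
u(M, C) = C/3
Y(m) = m² - 10*m (Y(m) = (m² - 11*m) + m = m² - 10*m)
(475 + Y(W(-2, u(1, -1))))/(-97 - 89) = (475 + ((⅓)*(-1))*(-10 + (⅓)*(-1)))/(-97 - 89) = (475 - (-10 - ⅓)/3)/(-186) = (475 - ⅓*(-31/3))*(-1/186) = (475 + 31/9)*(-1/186) = (4306/9)*(-1/186) = -2153/837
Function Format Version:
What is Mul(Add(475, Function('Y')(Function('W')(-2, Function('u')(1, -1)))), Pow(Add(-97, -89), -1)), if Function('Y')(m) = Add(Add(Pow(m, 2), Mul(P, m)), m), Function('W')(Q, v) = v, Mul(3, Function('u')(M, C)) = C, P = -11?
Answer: Rational(-2153, 837) ≈ -2.5723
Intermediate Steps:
Function('u')(M, C) = Mul(Rational(1, 3), C)
Function('Y')(m) = Add(Pow(m, 2), Mul(-10, m)) (Function('Y')(m) = Add(Add(Pow(m, 2), Mul(-11, m)), m) = Add(Pow(m, 2), Mul(-10, m)))
Mul(Add(475, Function('Y')(Function('W')(-2, Function('u')(1, -1)))), Pow(Add(-97, -89), -1)) = Mul(Add(475, Mul(Mul(Rational(1, 3), -1), Add(-10, Mul(Rational(1, 3), -1)))), Pow(Add(-97, -89), -1)) = Mul(Add(475, Mul(Rational(-1, 3), Add(-10, Rational(-1, 3)))), Pow(-186, -1)) = Mul(Add(475, Mul(Rational(-1, 3), Rational(-31, 3))), Rational(-1, 186)) = Mul(Add(475, Rational(31, 9)), Rational(-1, 186)) = Mul(Rational(4306, 9), Rational(-1, 186)) = Rational(-2153, 837)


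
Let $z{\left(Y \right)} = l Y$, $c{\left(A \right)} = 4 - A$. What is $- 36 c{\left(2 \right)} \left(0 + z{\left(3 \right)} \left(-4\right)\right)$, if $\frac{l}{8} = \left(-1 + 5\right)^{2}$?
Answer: $110592$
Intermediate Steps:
$l = 128$ ($l = 8 \left(-1 + 5\right)^{2} = 8 \cdot 4^{2} = 8 \cdot 16 = 128$)
$z{\left(Y \right)} = 128 Y$
$- 36 c{\left(2 \right)} \left(0 + z{\left(3 \right)} \left(-4\right)\right) = - 36 \left(4 - 2\right) \left(0 + 128 \cdot 3 \left(-4\right)\right) = - 36 \left(4 - 2\right) \left(0 + 384 \left(-4\right)\right) = \left(-36\right) 2 \left(0 - 1536\right) = \left(-72\right) \left(-1536\right) = 110592$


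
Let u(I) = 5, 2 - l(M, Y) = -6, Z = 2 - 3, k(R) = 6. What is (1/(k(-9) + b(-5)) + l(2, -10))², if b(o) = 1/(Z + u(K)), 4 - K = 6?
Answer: 41616/625 ≈ 66.586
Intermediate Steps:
K = -2 (K = 4 - 1*6 = 4 - 6 = -2)
Z = -1
l(M, Y) = 8 (l(M, Y) = 2 - 1*(-6) = 2 + 6 = 8)
b(o) = ¼ (b(o) = 1/(-1 + 5) = 1/4 = ¼)
(1/(k(-9) + b(-5)) + l(2, -10))² = (1/(6 + ¼) + 8)² = (1/(25/4) + 8)² = (4/25 + 8)² = (204/25)² = 41616/625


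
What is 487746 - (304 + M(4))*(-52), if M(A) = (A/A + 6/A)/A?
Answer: 1007173/2 ≈ 5.0359e+5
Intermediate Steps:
M(A) = (1 + 6/A)/A
487746 - (304 + M(4))*(-52) = 487746 - (304 + (6 + 4)/4**2)*(-52) = 487746 - (304 + (1/16)*10)*(-52) = 487746 - (304 + 5/8)*(-52) = 487746 - 2437*(-52)/8 = 487746 - 1*(-31681/2) = 487746 + 31681/2 = 1007173/2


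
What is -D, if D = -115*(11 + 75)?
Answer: 9890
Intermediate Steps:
D = -9890 (D = -115*86 = -9890)
-D = -1*(-9890) = 9890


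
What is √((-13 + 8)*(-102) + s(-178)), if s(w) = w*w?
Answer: √32194 ≈ 179.43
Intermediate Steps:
s(w) = w²
√((-13 + 8)*(-102) + s(-178)) = √((-13 + 8)*(-102) + (-178)²) = √(-5*(-102) + 31684) = √(510 + 31684) = √32194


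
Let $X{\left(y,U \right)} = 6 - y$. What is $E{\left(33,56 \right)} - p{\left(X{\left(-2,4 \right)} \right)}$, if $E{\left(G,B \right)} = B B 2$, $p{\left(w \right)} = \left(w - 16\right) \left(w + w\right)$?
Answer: $6400$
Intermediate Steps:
$p{\left(w \right)} = 2 w \left(-16 + w\right)$ ($p{\left(w \right)} = \left(-16 + w\right) 2 w = 2 w \left(-16 + w\right)$)
$E{\left(G,B \right)} = 2 B^{2}$ ($E{\left(G,B \right)} = B^{2} \cdot 2 = 2 B^{2}$)
$E{\left(33,56 \right)} - p{\left(X{\left(-2,4 \right)} \right)} = 2 \cdot 56^{2} - 2 \left(6 - -2\right) \left(-16 + \left(6 - -2\right)\right) = 2 \cdot 3136 - 2 \left(6 + 2\right) \left(-16 + \left(6 + 2\right)\right) = 6272 - 2 \cdot 8 \left(-16 + 8\right) = 6272 - 2 \cdot 8 \left(-8\right) = 6272 - -128 = 6272 + 128 = 6400$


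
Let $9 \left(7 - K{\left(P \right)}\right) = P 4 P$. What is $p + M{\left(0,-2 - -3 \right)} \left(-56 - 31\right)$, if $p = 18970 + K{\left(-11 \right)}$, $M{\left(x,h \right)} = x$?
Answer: $\frac{170309}{9} \approx 18923.0$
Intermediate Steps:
$K{\left(P \right)} = 7 - \frac{4 P^{2}}{9}$ ($K{\left(P \right)} = 7 - \frac{P 4 P}{9} = 7 - \frac{4 P P}{9} = 7 - \frac{4 P^{2}}{9}$)
$p = \frac{170309}{9}$ ($p = 18970 + \left(7 - \frac{4 \left(-11\right)^{2}}{9}\right) = 18970 + \left(7 - \frac{484}{9}\right) = 18970 - \frac{421}{9} = \frac{170309}{9} \approx 18923.0$)
$p + M{\left(0,-2 - -3 \right)} \left(-56 - 31\right) = \frac{170309}{9} + 0 \left(-56 - 31\right) = \frac{170309}{9} + 0 \left(-87\right) = \frac{170309}{9} + 0 = \frac{170309}{9}$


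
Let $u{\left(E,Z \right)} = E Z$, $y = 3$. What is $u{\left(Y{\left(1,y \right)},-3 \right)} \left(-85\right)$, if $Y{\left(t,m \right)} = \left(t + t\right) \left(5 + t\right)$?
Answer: $3060$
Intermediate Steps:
$Y{\left(t,m \right)} = 2 t \left(5 + t\right)$
$u{\left(Y{\left(1,y \right)},-3 \right)} \left(-85\right) = 2 \cdot 1 \left(5 + 1\right) \left(-3\right) \left(-85\right) = 2 \cdot 1 \cdot 6 \left(-3\right) \left(-85\right) = 12 \left(-3\right) \left(-85\right) = \left(-36\right) \left(-85\right) = 3060$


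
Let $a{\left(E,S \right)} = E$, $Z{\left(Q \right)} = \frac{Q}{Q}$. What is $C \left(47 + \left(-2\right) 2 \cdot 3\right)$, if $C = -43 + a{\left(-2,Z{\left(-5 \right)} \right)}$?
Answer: $-1575$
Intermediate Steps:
$Z{\left(Q \right)} = 1$
$C = -45$ ($C = -43 - 2 = -45$)
$C \left(47 + \left(-2\right) 2 \cdot 3\right) = - 45 \left(47 + \left(-2\right) 2 \cdot 3\right) = - 45 \left(47 - 12\right) = \left(-45\right) 35 = -1575$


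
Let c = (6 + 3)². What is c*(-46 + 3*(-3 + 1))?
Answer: -4212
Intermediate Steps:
c = 81 (c = 9² = 81)
c*(-46 + 3*(-3 + 1)) = 81*(-46 + 3*(-3 + 1)) = 81*(-46 + 3*(-2)) = 81*(-46 - 6) = 81*(-52) = -4212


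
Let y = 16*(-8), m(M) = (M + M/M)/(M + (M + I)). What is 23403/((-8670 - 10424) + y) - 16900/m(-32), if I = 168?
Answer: 33783861707/595882 ≈ 56696.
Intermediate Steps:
m(M) = (1 + M)/(168 + 2*M) (m(M) = (M + M/M)/(M + (M + 168)) = (M + 1)/(M + (168 + M)) = (1 + M)/(168 + 2*M))
y = -128
23403/((-8670 - 10424) + y) - 16900/m(-32) = 23403/((-8670 - 10424) - 128) - 16900*2*(84 - 32)/(1 - 32) = 23403/(-19094 - 128) - 16900/((½)*(-31)/52) = 23403/(-19222) - 16900/((½)*(1/52)*(-31)) = 23403*(-1/19222) - 16900/(-31/104) = -23403/19222 - 16900*(-104/31) = -23403/19222 + 1757600/31 = 33783861707/595882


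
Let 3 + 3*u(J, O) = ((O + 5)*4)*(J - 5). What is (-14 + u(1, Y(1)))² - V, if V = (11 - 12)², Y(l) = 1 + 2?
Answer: 29920/9 ≈ 3324.4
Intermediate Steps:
Y(l) = 3
u(J, O) = -1 + (-5 + J)*(20 + 4*O)/3 (u(J, O) = -1 + (((O + 5)*4)*(J - 5))/3 = -1 + (((5 + O)*4)*(-5 + J))/3 = -1 + ((20 + 4*O)*(-5 + J))/3 = -1 + ((-5 + J)*(20 + 4*O))/3 = -1 + (-5 + J)*(20 + 4*O)/3)
V = 1 (V = (-1)² = 1)
(-14 + u(1, Y(1)))² - V = (-14 + (-103/3 - 20/3*3 + (20/3)*1 + (4/3)*1*3))² - 1*1 = (-14 + (-103/3 - 20 + 20/3 + 4))² - 1 = (-14 - 131/3)² - 1 = (-173/3)² - 1 = 29929/9 - 1 = 29920/9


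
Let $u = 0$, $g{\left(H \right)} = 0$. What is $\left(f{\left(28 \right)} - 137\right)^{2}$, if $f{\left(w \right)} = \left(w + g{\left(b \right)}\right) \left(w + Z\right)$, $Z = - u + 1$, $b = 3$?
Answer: $455625$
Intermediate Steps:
$Z = 1$ ($Z = \left(-1\right) 0 + 1 = 0 + 1 = 1$)
$f{\left(w \right)} = w \left(1 + w\right)$ ($f{\left(w \right)} = \left(w + 0\right) \left(w + 1\right) = w \left(1 + w\right)$)
$\left(f{\left(28 \right)} - 137\right)^{2} = \left(28 \left(1 + 28\right) - 137\right)^{2} = \left(28 \cdot 29 - 137\right)^{2} = \left(812 - 137\right)^{2} = 675^{2} = 455625$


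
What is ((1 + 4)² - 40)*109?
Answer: -1635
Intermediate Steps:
((1 + 4)² - 40)*109 = (5² - 40)*109 = (25 - 40)*109 = -15*109 = -1635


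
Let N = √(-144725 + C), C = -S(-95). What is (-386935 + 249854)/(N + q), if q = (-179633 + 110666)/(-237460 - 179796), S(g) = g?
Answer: -438307275786968/2797828820937641 + 23866154334564416*I*√16070/8393486462812923 ≈ -0.15666 + 360.45*I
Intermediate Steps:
C = 95 (C = -1*(-95) = 95)
q = 68967/417256 (q = -68967/(-417256) = -68967*(-1/417256) = 68967/417256 ≈ 0.16529)
N = 3*I*√16070 (N = √(-144725 + 95) = √(-144630) = 3*I*√16070 ≈ 380.3*I)
(-386935 + 249854)/(N + q) = (-386935 + 249854)/(3*I*√16070 + 68967/417256) = -137081/(68967/417256 + 3*I*√16070)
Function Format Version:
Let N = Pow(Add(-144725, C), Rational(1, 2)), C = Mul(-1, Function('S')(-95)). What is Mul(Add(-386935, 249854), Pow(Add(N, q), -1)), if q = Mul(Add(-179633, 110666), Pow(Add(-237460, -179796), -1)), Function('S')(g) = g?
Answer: Add(Rational(-438307275786968, 2797828820937641), Mul(Rational(23866154334564416, 8393486462812923), I, Pow(16070, Rational(1, 2)))) ≈ Add(-0.15666, Mul(360.45, I))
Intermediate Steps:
C = 95 (C = Mul(-1, -95) = 95)
q = Rational(68967, 417256) (q = Mul(-68967, Pow(-417256, -1)) = Mul(-68967, Rational(-1, 417256)) = Rational(68967, 417256) ≈ 0.16529)
N = Mul(3, I, Pow(16070, Rational(1, 2))) (N = Pow(Add(-144725, 95), Rational(1, 2)) = Pow(-144630, Rational(1, 2)) = Mul(3, I, Pow(16070, Rational(1, 2))) ≈ Mul(380.30, I))
Mul(Add(-386935, 249854), Pow(Add(N, q), -1)) = Mul(Add(-386935, 249854), Pow(Add(Mul(3, I, Pow(16070, Rational(1, 2))), Rational(68967, 417256)), -1)) = Mul(-137081, Pow(Add(Rational(68967, 417256), Mul(3, I, Pow(16070, Rational(1, 2)))), -1))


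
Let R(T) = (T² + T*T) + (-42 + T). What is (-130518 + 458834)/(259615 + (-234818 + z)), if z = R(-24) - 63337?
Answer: -164158/18727 ≈ -8.7658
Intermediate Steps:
R(T) = -42 + T + 2*T² (R(T) = (T² + T²) + (-42 + T) = 2*T² + (-42 + T) = -42 + T + 2*T²)
z = -62251 (z = (-42 - 24 + 2*(-24)²) - 63337 = (-42 - 24 + 2*576) - 63337 = (-42 - 24 + 1152) - 63337 = 1086 - 63337 = -62251)
(-130518 + 458834)/(259615 + (-234818 + z)) = (-130518 + 458834)/(259615 + (-234818 - 62251)) = 328316/(259615 - 297069) = 328316/(-37454) = 328316*(-1/37454) = -164158/18727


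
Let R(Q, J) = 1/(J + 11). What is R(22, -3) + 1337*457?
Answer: 4888073/8 ≈ 6.1101e+5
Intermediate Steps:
R(Q, J) = 1/(11 + J)
R(22, -3) + 1337*457 = 1/(11 - 3) + 1337*457 = 1/8 + 611009 = 4888073/8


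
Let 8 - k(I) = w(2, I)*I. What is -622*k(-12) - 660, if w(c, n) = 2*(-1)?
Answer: 9292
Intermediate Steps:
w(c, n) = -2
k(I) = 8 + 2*I (k(I) = 8 - (-2)*I = 8 + 2*I)
-622*k(-12) - 660 = -622*(8 + 2*(-12)) - 660 = -622*(8 - 24) - 660 = -622*(-16) - 660 = 9952 - 660 = 9292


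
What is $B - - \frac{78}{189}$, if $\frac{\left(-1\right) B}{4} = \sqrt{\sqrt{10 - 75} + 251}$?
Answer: $\frac{26}{63} - 4 \sqrt{251 + i \sqrt{65}} \approx -62.967 - 1.0176 i$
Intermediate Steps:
$B = - 4 \sqrt{251 + i \sqrt{65}}$ ($B = - 4 \sqrt{\sqrt{10 - 75} + 251} = - 4 \sqrt{\sqrt{-65} + 251} = - 4 \sqrt{i \sqrt{65} + 251} = - 4 \sqrt{251 + i \sqrt{65}} \approx -63.38 - 1.0176 i$)
$B - - \frac{78}{189} = - 4 \sqrt{251 + i \sqrt{65}} - - \frac{78}{189} = - 4 \sqrt{251 + i \sqrt{65}} - \left(-78\right) \frac{1}{189} = - 4 \sqrt{251 + i \sqrt{65}} - - \frac{26}{63} = - 4 \sqrt{251 + i \sqrt{65}} + \frac{26}{63} = \frac{26}{63} - 4 \sqrt{251 + i \sqrt{65}}$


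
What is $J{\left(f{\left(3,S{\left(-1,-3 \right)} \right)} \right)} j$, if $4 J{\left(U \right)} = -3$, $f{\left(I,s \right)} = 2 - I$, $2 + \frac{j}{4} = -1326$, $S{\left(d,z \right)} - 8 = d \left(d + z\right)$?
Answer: $3984$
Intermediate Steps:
$S{\left(d,z \right)} = 8 + d \left(d + z\right)$
$j = -5312$ ($j = -8 + 4 \left(-1326\right) = -8 - 5304 = -5312$)
$J{\left(U \right)} = - \frac{3}{4}$ ($J{\left(U \right)} = \frac{1}{4} \left(-3\right) = - \frac{3}{4}$)
$J{\left(f{\left(3,S{\left(-1,-3 \right)} \right)} \right)} j = \left(- \frac{3}{4}\right) \left(-5312\right) = 3984$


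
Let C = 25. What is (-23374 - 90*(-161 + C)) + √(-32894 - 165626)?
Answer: -11134 + 2*I*√49630 ≈ -11134.0 + 445.56*I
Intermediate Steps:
(-23374 - 90*(-161 + C)) + √(-32894 - 165626) = (-23374 - 90*(-161 + 25)) + √(-32894 - 165626) = (-23374 - 90*(-136)) + √(-198520) = (-23374 + 12240) + 2*I*√49630 = -11134 + 2*I*√49630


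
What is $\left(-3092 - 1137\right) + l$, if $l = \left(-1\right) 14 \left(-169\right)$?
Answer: $-1863$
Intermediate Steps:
$l = 2366$ ($l = \left(-14\right) \left(-169\right) = 2366$)
$\left(-3092 - 1137\right) + l = \left(-3092 - 1137\right) + 2366 = -4229 + 2366 = -1863$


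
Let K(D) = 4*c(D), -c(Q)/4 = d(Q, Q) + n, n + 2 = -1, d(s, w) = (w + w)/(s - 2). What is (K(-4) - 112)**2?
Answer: 65536/9 ≈ 7281.8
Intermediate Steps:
d(s, w) = 2*w/(-2 + s) (d(s, w) = (2*w)/(-2 + s) = 2*w/(-2 + s))
n = -3 (n = -2 - 1 = -3)
c(Q) = 12 - 8*Q/(-2 + Q) (c(Q) = -4*(2*Q/(-2 + Q) - 3) = -4*(-3 + 2*Q/(-2 + Q)) = 12 - 8*Q/(-2 + Q))
K(D) = 16*(-6 + D)/(-2 + D) (K(D) = 4*(4*(-6 + D)/(-2 + D)) = 16*(-6 + D)/(-2 + D))
(K(-4) - 112)**2 = (16*(-6 - 4)/(-2 - 4) - 112)**2 = (16*(-10)/(-6) - 112)**2 = (16*(-1/6)*(-10) - 112)**2 = (80/3 - 112)**2 = (-256/3)**2 = 65536/9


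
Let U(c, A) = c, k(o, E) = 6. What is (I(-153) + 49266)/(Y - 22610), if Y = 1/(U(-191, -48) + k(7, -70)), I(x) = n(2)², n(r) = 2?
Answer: -9114950/4182851 ≈ -2.1791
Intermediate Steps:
I(x) = 4 (I(x) = 2² = 4)
Y = -1/185 (Y = 1/(-191 + 6) = 1/(-185) = -1/185 ≈ -0.0054054)
(I(-153) + 49266)/(Y - 22610) = (4 + 49266)/(-1/185 - 22610) = 49270/(-4182851/185) = 49270*(-185/4182851) = -9114950/4182851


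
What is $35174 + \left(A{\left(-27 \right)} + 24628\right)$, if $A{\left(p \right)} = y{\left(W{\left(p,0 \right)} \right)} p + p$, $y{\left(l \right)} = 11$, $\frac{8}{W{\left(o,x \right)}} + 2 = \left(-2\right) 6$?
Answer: $59478$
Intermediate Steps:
$W{\left(o,x \right)} = - \frac{4}{7}$ ($W{\left(o,x \right)} = \frac{8}{-2 - 12} = \frac{8}{-14} = 8 \left(- \frac{1}{14}\right) = - \frac{4}{7}$)
$A{\left(p \right)} = 12 p$ ($A{\left(p \right)} = 11 p + p = 12 p$)
$35174 + \left(A{\left(-27 \right)} + 24628\right) = 35174 + \left(12 \left(-27\right) + 24628\right) = 35174 + \left(-324 + 24628\right) = 35174 + 24304 = 59478$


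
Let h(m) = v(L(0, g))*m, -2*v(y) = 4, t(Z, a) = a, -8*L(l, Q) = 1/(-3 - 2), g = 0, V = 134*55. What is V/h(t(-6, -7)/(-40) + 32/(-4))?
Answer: 147400/313 ≈ 470.93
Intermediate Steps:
V = 7370
L(l, Q) = 1/40 (L(l, Q) = -1/(8*(-3 - 2)) = -⅛/(-5) = -⅛*(-⅕) = 1/40)
v(y) = -2 (v(y) = -½*4 = -2)
h(m) = -2*m
V/h(t(-6, -7)/(-40) + 32/(-4)) = 7370/((-2*(-7/(-40) + 32/(-4)))) = 7370/((-2*(-7*(-1/40) + 32*(-¼)))) = 7370/((-2*(7/40 - 8))) = 7370/((-2*(-313/40))) = 7370/(313/20) = 7370*(20/313) = 147400/313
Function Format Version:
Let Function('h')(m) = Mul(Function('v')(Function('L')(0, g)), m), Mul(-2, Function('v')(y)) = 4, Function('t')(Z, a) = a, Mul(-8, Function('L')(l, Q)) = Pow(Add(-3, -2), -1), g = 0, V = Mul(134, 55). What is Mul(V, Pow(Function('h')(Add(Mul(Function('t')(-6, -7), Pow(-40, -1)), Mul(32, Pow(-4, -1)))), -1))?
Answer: Rational(147400, 313) ≈ 470.93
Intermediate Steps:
V = 7370
Function('L')(l, Q) = Rational(1, 40) (Function('L')(l, Q) = Mul(Rational(-1, 8), Pow(Add(-3, -2), -1)) = Mul(Rational(-1, 8), Pow(-5, -1)) = Mul(Rational(-1, 8), Rational(-1, 5)) = Rational(1, 40))
Function('v')(y) = -2 (Function('v')(y) = Mul(Rational(-1, 2), 4) = -2)
Function('h')(m) = Mul(-2, m)
Mul(V, Pow(Function('h')(Add(Mul(Function('t')(-6, -7), Pow(-40, -1)), Mul(32, Pow(-4, -1)))), -1)) = Mul(7370, Pow(Mul(-2, Add(Mul(-7, Pow(-40, -1)), Mul(32, Pow(-4, -1)))), -1)) = Mul(7370, Pow(Mul(-2, Add(Mul(-7, Rational(-1, 40)), Mul(32, Rational(-1, 4)))), -1)) = Mul(7370, Pow(Mul(-2, Add(Rational(7, 40), -8)), -1)) = Mul(7370, Pow(Mul(-2, Rational(-313, 40)), -1)) = Mul(7370, Pow(Rational(313, 20), -1)) = Mul(7370, Rational(20, 313)) = Rational(147400, 313)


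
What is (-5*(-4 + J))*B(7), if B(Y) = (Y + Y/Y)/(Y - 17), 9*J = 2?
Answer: -136/9 ≈ -15.111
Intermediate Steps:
J = 2/9 (J = (1/9)*2 = 2/9 ≈ 0.22222)
B(Y) = (1 + Y)/(-17 + Y) (B(Y) = (Y + 1)/(-17 + Y) = (1 + Y)/(-17 + Y))
(-5*(-4 + J))*B(7) = (-5*(-4 + 2/9))*((1 + 7)/(-17 + 7)) = (-5*(-34/9))*(8/(-10)) = 170*(-1/10*8)/9 = (170/9)*(-4/5) = -136/9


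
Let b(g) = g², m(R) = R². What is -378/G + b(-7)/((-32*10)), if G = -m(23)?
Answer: 95039/169280 ≈ 0.56143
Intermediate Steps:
G = -529 (G = -1*23² = -1*529 = -529)
-378/G + b(-7)/((-32*10)) = -378/(-529) + (-7)²/((-32*10)) = -378*(-1/529) + 49/(-320) = 378/529 + 49*(-1/320) = 378/529 - 49/320 = 95039/169280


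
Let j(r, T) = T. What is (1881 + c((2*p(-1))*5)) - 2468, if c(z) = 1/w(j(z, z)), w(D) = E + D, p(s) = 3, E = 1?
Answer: -18196/31 ≈ -586.97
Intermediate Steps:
w(D) = 1 + D
c(z) = 1/(1 + z)
(1881 + c((2*p(-1))*5)) - 2468 = (1881 + 1/(1 + (2*3)*5)) - 2468 = (1881 + 1/(1 + 6*5)) - 2468 = (1881 + 1/(1 + 30)) - 2468 = (1881 + 1/31) - 2468 = 58312/31 - 2468 = -18196/31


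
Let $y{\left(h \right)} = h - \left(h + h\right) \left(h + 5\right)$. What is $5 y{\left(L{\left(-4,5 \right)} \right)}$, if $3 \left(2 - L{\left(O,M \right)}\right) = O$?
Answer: $- \frac{2350}{9} \approx -261.11$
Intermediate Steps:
$L{\left(O,M \right)} = 2 - \frac{O}{3}$
$y{\left(h \right)} = h - 2 h \left(5 + h\right)$
$5 y{\left(L{\left(-4,5 \right)} \right)} = 5 \left(- \left(2 - - \frac{4}{3}\right) \left(9 + 2 \left(2 - - \frac{4}{3}\right)\right)\right) = 5 \left(- \left(2 + \frac{4}{3}\right) \left(9 + 2 \left(2 + \frac{4}{3}\right)\right)\right) = 5 \left(\left(-1\right) \frac{10}{3} \left(9 + 2 \cdot \frac{10}{3}\right)\right) = 5 \left(\left(-1\right) \frac{10}{3} \left(9 + \frac{20}{3}\right)\right) = 5 \left(\left(-1\right) \frac{10}{3} \cdot \frac{47}{3}\right) = 5 \left(- \frac{470}{9}\right) = - \frac{2350}{9}$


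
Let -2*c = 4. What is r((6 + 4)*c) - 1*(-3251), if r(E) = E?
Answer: 3231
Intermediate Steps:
c = -2 (c = -½*4 = -2)
r((6 + 4)*c) - 1*(-3251) = (6 + 4)*(-2) - 1*(-3251) = 10*(-2) + 3251 = -20 + 3251 = 3231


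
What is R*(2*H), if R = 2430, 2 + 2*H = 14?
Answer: 29160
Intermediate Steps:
H = 6 (H = -1 + (½)*14 = -1 + 7 = 6)
R*(2*H) = 2430*(2*6) = 2430*12 = 29160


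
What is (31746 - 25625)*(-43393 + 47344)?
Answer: 24184071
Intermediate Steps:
(31746 - 25625)*(-43393 + 47344) = 6121*3951 = 24184071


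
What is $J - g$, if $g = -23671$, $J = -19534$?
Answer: $4137$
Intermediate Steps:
$J - g = -19534 - -23671 = -19534 + 23671 = 4137$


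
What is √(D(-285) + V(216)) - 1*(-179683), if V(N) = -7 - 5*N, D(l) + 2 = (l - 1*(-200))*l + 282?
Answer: 179683 + 3*√2602 ≈ 1.7984e+5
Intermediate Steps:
D(l) = 280 + l*(200 + l) (D(l) = -2 + ((l - 1*(-200))*l + 282) = -2 + ((l + 200)*l + 282) = -2 + ((200 + l)*l + 282) = -2 + (l*(200 + l) + 282) = -2 + (282 + l*(200 + l)) = 280 + l*(200 + l))
√(D(-285) + V(216)) - 1*(-179683) = √((280 + (-285)² + 200*(-285)) + (-7 - 5*216)) - 1*(-179683) = √((280 + 81225 - 57000) + (-7 - 1080)) + 179683 = √(24505 - 1087) + 179683 = √23418 + 179683 = 3*√2602 + 179683 = 179683 + 3*√2602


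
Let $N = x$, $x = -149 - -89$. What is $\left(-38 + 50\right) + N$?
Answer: $-48$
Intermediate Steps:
$x = -60$ ($x = -149 + 89 = -60$)
$N = -60$
$\left(-38 + 50\right) + N = \left(-38 + 50\right) - 60 = 12 - 60 = -48$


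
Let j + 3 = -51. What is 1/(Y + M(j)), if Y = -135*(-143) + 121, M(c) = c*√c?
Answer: 9713/188763470 + 81*I*√6/188763470 ≈ 5.1456e-5 + 1.0511e-6*I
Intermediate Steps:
j = -54 (j = -3 - 51 = -54)
M(c) = c^(3/2)
Y = 19426 (Y = 19305 + 121 = 19426)
1/(Y + M(j)) = 1/(19426 + (-54)^(3/2)) = 1/(19426 - 162*I*√6)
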